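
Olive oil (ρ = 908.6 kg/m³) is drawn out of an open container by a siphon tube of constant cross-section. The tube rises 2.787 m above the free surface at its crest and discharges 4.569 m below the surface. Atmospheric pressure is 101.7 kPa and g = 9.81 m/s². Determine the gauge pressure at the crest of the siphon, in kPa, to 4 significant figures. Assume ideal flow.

-65.57 kPa

From the surface to the outlet (both open to atmosphere, surface at rest): v = √(2g·h_out) = √(2·9.81·4.569) = 9.468 m/s.
With constant cross-section the crest speed equals v; applying Bernoulli from the surface up to the crest, P_top = P_atm − ½ρv² − ρg·h_top.
P_top = 101700 − ½·908.6·9.468² − 908.6·9.81·2.787 = 36130 Pa. So P_gauge = P_top − P_atm = -65570 Pa.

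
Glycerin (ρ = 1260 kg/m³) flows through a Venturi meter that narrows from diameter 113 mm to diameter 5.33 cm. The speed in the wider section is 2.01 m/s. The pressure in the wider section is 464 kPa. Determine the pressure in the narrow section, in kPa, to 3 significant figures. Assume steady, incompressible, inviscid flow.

P₂ ≈ 415 kPa

By continuity, v₂ = v₁·A₁/A₂ = 2.01·(100/22.3) = 9.03 m/s.
Along the horizontal streamline, P + ½ρv² is constant.
P₂ = P₁ − ½ρ(v₂² − v₁²) = 464000 − ½·1260·(9.03² − 2.01²) = 464000 − 48900 = 415000 Pa.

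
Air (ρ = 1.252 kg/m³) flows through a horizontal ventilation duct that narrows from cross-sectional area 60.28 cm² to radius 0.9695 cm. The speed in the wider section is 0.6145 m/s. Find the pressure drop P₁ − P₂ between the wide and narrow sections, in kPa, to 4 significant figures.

The volume flow rate is constant, so v₂ = (A₁/A₂)v₁ = (60.28/2.953)·0.6145 = 12.54 m/s.
With no height change, Bernoulli's equation is P₁ + ½ρv₁² = P₂ + ½ρv₂².
P₁ − P₂ = ½·1.252·(12.54² − 0.6145²) = ½·1.252·157.0 = 98.27 Pa.

0.09827 kPa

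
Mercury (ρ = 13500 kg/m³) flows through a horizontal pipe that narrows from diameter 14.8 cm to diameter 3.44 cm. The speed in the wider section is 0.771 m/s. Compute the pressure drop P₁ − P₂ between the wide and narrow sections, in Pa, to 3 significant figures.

ΔP = 1370000 Pa

Mass conservation (A₁v₁ = A₂v₂) gives v₂ = 0.771 × 172/9.29 = 14.3 m/s.
Bernoulli (h₁ = h₂): P₁ − P₂ = ½ρ(v₂² − v₁²).
P₁ − P₂ = ½·13500·(14.3² − 0.771²) = ½·13500·203 = 1370000 Pa.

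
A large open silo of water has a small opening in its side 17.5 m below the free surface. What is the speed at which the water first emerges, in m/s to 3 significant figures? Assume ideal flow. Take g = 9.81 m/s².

v ≈ 18.5 m/s

Bernoulli from surface to hole (P equal, v_surface ≈ 0): v = √(2gh) = √(2×9.81×17.5) = 18.5 m/s.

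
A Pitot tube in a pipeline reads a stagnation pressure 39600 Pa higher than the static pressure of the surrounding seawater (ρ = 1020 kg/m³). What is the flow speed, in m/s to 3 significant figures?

The dynamic pressure equals the rise in static pressure at the stagnation point: ΔP = ½ρv².
v = √(2ΔP/ρ) = √(2·39600/1020) = 8.81 m/s.

v ≈ 8.81 m/s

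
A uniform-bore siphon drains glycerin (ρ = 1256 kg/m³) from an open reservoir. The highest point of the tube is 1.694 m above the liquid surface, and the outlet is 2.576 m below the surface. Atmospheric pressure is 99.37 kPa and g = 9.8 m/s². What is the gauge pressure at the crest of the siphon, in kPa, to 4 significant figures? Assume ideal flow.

The outlet speed comes from Torricelli: v = √(2g·2.576) = 7.106 m/s.
With constant cross-section the crest speed equals v; applying Bernoulli from the surface up to the crest, P_top = P_atm − ½ρv² − ρg·h_top.
P_top = 99370 − ½·1256·7.106² − 1256·9.8·1.694 = 46810 Pa. So P_gauge = P_top − P_atm = -52560 Pa.

P_gauge ≈ -52.56 kPa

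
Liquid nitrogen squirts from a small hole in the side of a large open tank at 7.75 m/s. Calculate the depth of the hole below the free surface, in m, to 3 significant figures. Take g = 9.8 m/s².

For a small hole in a large open tank, ½v² = gh, giving h = v²/(2g).
h = 7.75²/(2·9.8) = 60.1/19.60 = 3.06 m.

3.06 m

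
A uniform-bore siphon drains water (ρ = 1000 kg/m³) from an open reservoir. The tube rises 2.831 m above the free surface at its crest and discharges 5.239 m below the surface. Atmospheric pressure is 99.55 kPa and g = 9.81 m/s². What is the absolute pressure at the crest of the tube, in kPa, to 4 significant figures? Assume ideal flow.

Bernoulli surface→outlet gives ½v² = g·h_out, so v = √(2·9.81·5.239) = 10.14 m/s.
The bore is uniform, so the speed at the crest is the same v. Bernoulli surface→crest: P_atm = P_top + ½ρv² + ρg·h_top.
P_top = 99550 − ½·1000·10.14² − 1000·9.81·2.831 = 20380 Pa.

P_top = 20.38 kPa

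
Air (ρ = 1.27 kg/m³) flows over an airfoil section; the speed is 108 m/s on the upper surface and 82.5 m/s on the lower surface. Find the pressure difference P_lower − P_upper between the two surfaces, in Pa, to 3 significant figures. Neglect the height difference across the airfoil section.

With negligible Δh, P + ½ρv² is constant, so P_low − P_up = ½ρ(v_up² − v_low²).
ΔP = ½·1.27·(108² − 82.5²) = 3080 Pa.

ΔP ≈ 3080 Pa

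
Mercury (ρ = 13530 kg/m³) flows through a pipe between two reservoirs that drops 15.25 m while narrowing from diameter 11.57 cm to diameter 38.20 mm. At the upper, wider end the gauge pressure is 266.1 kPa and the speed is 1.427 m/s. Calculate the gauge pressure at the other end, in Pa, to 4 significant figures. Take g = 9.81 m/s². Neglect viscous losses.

By continuity, v₂ = v₁·A₁/A₂ = 1.427·(105.1/11.46) = 13.09 m/s.
Bernoulli: P₁ + ½ρv₁² + ρg h₁ = P₂ + ½ρv₂² + ρg h₂, so P₂ = P₁ + ½ρ(v₁² − v₂²) − ρg(h₂ − h₁).
P₂ = 266100 + ½·13530·(1.427² − 13.09²) − 13530·9.81·(−15.25) = 266100 + (-1146000) − (-2024000) = 1145000 Pa.

P₂ ≈ 1145000 Pa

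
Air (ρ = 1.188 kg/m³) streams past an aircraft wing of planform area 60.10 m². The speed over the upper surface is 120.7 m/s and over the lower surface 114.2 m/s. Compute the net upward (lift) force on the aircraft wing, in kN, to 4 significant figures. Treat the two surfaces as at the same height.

With equal heights on the two surfaces, Bernoulli gives P_lower − P_upper = ½ρ(v_upper² − v_lower²).
ΔP = ½·1.188·(120.7² − 114.2²) = 906.9 Pa.
Lift = ΔP · A = 906.9 × 60.10 = 54510 N.

F = 54.51 kN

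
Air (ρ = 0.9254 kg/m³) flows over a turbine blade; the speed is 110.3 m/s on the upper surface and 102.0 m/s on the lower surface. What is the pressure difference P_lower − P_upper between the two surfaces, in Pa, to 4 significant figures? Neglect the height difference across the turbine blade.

Bernoulli (same height): P_lower − P_upper = ½ρ(v_upper² − v_lower²).
ΔP = ½·0.9254·(110.3² − 102.0²) = 815.3 Pa.

ΔP ≈ 815.3 Pa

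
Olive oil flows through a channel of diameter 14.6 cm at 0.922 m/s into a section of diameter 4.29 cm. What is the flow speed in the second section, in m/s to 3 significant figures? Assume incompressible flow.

By continuity, v₂ = v₁·A₁/A₂ = 0.922·(167/14.5) = 10.7 m/s.

v₂ = 10.7 m/s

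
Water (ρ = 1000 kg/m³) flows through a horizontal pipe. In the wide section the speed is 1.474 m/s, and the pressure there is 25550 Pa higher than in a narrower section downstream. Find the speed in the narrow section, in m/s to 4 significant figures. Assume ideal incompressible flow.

7.299 m/s

With h₁ = h₂, rearranging Bernoulli gives v₂ = √(v₁² + 2ΔP/ρ).
v₂ = √(1.474² + 2·25550/1000) = √(2.173 + 51.10) = 7.299 m/s.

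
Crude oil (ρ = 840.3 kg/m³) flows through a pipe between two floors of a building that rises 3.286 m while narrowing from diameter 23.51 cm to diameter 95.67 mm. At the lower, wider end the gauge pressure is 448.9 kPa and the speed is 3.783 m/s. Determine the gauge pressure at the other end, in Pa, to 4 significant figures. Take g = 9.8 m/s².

Continuity gives A₁v₁ = A₂v₂, so v₂ = (434.1 cm²)/(71.89 cm²) × 3.783 m/s = 22.84 m/s.
Applying Bernoulli between the two ends and solving for P₂: P₂ = P₁ + ½ρ(v₁² − v₂²) − ρgΔh.
P₂ = 448900 + ½·840.3·(3.783² − 22.84²) − 840.3·9.8·(+3.286) = 448900 + (-213300) − (27060) = 208600 Pa.

P₂ = 208600 Pa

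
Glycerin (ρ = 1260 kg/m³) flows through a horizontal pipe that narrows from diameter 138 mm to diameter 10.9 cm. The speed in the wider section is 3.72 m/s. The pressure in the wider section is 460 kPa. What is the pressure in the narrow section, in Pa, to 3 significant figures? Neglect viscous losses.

Continuity gives A₁v₁ = A₂v₂, so v₂ = (150 cm²)/(93.3 cm²) × 3.72 m/s = 5.96 m/s.
Along the horizontal streamline, P + ½ρv² is constant.
P₂ = P₁ − ½ρ(v₂² − v₁²) = 460000 − ½·1260·(5.96² − 3.72²) = 460000 − 13700 = 446000 Pa.

P₂ ≈ 446000 Pa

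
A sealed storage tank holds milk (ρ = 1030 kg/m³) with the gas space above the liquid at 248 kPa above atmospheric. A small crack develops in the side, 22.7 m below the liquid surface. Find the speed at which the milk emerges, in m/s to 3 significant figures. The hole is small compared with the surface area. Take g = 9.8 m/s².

Take point 1 at the surface (v₁ ≈ 0) and point 2 at the hole (at atmospheric pressure). Bernoulli: P₁ + ρg h = P_atm + ½ρv₂².
With P₁ − P_atm = 248000 Pa, v₂ = √(2gh + 2ΔP/ρ) = √(2·9.8·22.7 + 2·248000/1030) = 30.4 m/s.

30.4 m/s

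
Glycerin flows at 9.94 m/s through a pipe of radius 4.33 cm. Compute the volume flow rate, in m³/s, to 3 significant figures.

Q = A·v = 0.00589 m² × 9.94 m/s = 0.0585 m³/s.

0.0585 m³/s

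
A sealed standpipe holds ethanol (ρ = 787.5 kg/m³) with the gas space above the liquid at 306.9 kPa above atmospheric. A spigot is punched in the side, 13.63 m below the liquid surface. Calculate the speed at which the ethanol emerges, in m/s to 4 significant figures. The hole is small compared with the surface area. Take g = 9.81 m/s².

v ≈ 32.36 m/s

Take point 1 at the surface (v₁ ≈ 0) and point 2 at the hole (at atmospheric pressure). Bernoulli: P₁ + ρg h = P_atm + ½ρv₂².
With P₁ − P_atm = 306900 Pa, v₂ = √(2gh + 2ΔP/ρ) = √(2·9.81·13.63 + 2·306900/787.5) = 32.36 m/s.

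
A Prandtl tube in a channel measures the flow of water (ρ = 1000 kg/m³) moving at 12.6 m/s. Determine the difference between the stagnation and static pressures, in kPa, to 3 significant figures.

ΔP ≈ 79.4 kPa

At the stagnation point the flow is brought to rest, so Bernoulli gives P_stag − P_static = ½ρv².
ΔP = ½·1000·12.6² = 79400 Pa.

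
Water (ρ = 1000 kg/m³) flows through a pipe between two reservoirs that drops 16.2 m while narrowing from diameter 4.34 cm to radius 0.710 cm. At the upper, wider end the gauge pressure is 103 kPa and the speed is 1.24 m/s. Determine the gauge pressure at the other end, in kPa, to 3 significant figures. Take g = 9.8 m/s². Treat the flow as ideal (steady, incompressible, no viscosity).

Mass conservation (A₁v₁ = A₂v₂) gives v₂ = 1.24 × 14.8/1.58 = 11.6 m/s.
Bernoulli: P₁ + ½ρv₁² + ρg h₁ = P₂ + ½ρv₂² + ρg h₂, so P₂ = P₁ + ½ρ(v₁² − v₂²) − ρg(h₂ − h₁).
P₂ = 103000 + ½·1000·(1.24² − 11.6²) − 1000·9.8·(−16.2) = 103000 + (-66300) − (-159000) = 195000 Pa.

P₂ ≈ 195 kPa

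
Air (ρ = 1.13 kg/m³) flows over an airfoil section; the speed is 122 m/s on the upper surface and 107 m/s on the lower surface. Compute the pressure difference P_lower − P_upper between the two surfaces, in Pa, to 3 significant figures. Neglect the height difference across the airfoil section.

Bernoulli (same height): P_lower − P_upper = ½ρ(v_upper² − v_lower²).
ΔP = ½·1.13·(122² − 107²) = 1940 Pa.

ΔP ≈ 1940 Pa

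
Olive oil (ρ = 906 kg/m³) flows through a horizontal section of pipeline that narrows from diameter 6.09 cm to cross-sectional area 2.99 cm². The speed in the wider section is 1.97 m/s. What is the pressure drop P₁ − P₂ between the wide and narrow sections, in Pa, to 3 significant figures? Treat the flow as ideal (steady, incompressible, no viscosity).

The volume flow rate is constant, so v₂ = (A₁/A₂)v₁ = (29.1/2.99)·1.97 = 19.2 m/s.
The pipe is horizontal, so Bernoulli reduces to P₁ + ½ρv₁² = P₂ + ½ρv₂².
P₁ − P₂ = ½·906·(19.2² − 1.97²) = ½·906·364 = 165000 Pa.

ΔP ≈ 165000 Pa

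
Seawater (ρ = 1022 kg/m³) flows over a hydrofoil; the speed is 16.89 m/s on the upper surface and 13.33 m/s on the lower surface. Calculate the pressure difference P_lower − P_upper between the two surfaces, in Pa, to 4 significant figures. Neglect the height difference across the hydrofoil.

ΔP = 54980 Pa

With negligible Δh, P + ½ρv² is constant, so P_low − P_up = ½ρ(v_up² − v_low²).
ΔP = ½·1022·(16.89² − 13.33²) = 54980 Pa.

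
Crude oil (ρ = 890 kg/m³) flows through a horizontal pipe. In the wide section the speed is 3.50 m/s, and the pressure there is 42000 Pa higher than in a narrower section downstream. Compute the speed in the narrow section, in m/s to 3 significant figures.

Horizontal Bernoulli: P₁ + ½ρv₁² = P₂ + ½ρv₂², so v₂² = v₁² + 2(P₁ − P₂)/ρ.
v₂ = √(3.50² + 2·42000/890) = √(12.2 + 94.4) = 10.3 m/s.

v₂ ≈ 10.3 m/s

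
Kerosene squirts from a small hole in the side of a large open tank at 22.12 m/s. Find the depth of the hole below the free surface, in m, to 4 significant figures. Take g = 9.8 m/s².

Inverting v = √(2gh) gives h = v² / 2g.
h = 22.12²/(2·9.8) = 489.3/19.60 = 24.96 m.

24.96 m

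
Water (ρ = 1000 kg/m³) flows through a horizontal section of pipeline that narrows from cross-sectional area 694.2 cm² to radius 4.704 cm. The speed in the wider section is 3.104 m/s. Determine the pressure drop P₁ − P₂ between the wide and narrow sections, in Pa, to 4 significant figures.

ΔP = 475600 Pa

By continuity, v₂ = v₁·A₁/A₂ = 3.104·(694.2/69.52) = 31.00 m/s.
With no height change, Bernoulli's equation is P₁ + ½ρv₁² = P₂ + ½ρv₂².
P₁ − P₂ = ½·1000·(31.00² − 3.104²) = ½·1000·951.2 = 475600 Pa.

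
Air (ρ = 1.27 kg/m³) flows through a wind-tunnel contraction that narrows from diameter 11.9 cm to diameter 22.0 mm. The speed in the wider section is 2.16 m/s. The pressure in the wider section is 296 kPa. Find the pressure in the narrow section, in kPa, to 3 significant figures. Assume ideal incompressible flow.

By continuity, v₂ = v₁·A₁/A₂ = 2.16·(111/3.80) = 63.2 m/s.
With no height change, Bernoulli's equation is P₁ + ½ρv₁² = P₂ + ½ρv₂².
P₂ = P₁ − ½ρ(v₂² − v₁²) = 296000 − ½·1.27·(63.2² − 2.16²) = 296000 − 2530 = 293000 Pa.

P₂ = 293 kPa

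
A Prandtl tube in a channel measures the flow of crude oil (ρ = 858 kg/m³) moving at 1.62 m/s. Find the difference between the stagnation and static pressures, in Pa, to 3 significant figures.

The dynamic pressure equals the rise in static pressure at the stagnation point: ΔP = ½ρv².
ΔP = ½·858·1.62² = 1130 Pa.

1130 Pa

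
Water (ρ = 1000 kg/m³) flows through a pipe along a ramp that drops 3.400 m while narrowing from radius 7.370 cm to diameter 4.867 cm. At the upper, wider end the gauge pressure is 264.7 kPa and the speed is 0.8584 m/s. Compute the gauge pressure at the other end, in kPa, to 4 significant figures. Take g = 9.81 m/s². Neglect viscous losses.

Mass conservation (A₁v₁ = A₂v₂) gives v₂ = 0.8584 × 170.6/18.60 = 7.873 m/s.
Applying Bernoulli between the two ends and solving for P₂: P₂ = P₁ + ½ρ(v₁² − v₂²) − ρgΔh.
P₂ = 264700 + ½·1000·(0.8584² − 7.873²) − 1000·9.81·(−3.400) = 264700 + (-30630) − (-33350) = 267400 Pa.

267.4 kPa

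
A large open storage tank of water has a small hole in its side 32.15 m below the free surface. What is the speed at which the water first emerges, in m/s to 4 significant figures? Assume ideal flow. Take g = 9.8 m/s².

Bernoulli from surface to hole (P equal, v_surface ≈ 0): v = √(2gh) = √(2×9.8×32.15) = 25.10 m/s.

v = 25.10 m/s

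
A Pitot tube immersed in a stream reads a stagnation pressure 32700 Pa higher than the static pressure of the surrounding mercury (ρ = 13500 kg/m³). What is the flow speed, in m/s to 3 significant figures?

v ≈ 2.20 m/s

Bernoulli between the free stream and the stagnation point: ½ρv² = P_stag − P_static.
v = √(2ΔP/ρ) = √(2·32700/13500) = 2.20 m/s.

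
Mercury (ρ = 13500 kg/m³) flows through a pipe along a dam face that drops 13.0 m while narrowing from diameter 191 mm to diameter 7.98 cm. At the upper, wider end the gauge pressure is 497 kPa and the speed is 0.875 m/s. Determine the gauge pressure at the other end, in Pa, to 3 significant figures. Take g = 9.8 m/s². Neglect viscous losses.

P₂ ≈ 2050000 Pa

Mass conservation (A₁v₁ = A₂v₂) gives v₂ = 0.875 × 287/50.0 = 5.01 m/s.
Applying Bernoulli between the two ends and solving for P₂: P₂ = P₁ + ½ρ(v₁² − v₂²) − ρgΔh.
P₂ = 497000 + ½·13500·(0.875² − 5.01²) − 13500·9.8·(−13.0) = 497000 + (-164000) − (-1720000) = 2050000 Pa.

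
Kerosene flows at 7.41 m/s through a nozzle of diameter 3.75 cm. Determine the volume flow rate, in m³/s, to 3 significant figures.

Q ≈ 0.00818 m³/s

Q = A·v = 0.00110 m² × 7.41 m/s = 0.00818 m³/s.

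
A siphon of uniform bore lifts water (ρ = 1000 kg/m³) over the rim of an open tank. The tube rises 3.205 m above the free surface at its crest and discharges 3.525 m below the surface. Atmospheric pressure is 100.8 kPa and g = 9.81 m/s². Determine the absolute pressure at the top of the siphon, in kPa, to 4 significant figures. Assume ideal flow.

P_top = 34.78 kPa

The outlet speed comes from Torricelli: v = √(2g·3.525) = 8.316 m/s.
Continuity keeps v the same throughout the tube; from surface to crest, P_atm + 0 = P_top + ½ρv² + ρg·h_top.
P_top = 100800 − ½·1000·8.316² − 1000·9.81·3.205 = 34780 Pa.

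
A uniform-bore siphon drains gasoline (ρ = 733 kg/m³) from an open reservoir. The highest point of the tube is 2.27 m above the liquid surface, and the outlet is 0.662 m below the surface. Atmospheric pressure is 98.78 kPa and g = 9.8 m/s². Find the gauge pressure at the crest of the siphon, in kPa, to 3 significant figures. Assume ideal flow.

From the surface to the outlet (both open to atmosphere, surface at rest): v = √(2g·h_out) = √(2·9.8·0.662) = 3.60 m/s.
The bore is uniform, so the speed at the crest is the same v. Bernoulli surface→crest: P_atm = P_top + ½ρv² + ρg·h_top.
P_top = 98780 − ½·733·3.60² − 733·9.8·2.27 = 77700 Pa. So P_gauge = P_top − P_atm = -21100 Pa.

P_gauge ≈ -21.1 kPa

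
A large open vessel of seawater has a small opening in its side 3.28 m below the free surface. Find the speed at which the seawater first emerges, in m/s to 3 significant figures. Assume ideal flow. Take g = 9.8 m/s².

With the surface at rest and both surface and jet at atmospheric pressure, Bernoulli gives ρg h = ½ρv², so v = √(2gh) = √(2·9.8·3.28) = 8.02 m/s.

8.02 m/s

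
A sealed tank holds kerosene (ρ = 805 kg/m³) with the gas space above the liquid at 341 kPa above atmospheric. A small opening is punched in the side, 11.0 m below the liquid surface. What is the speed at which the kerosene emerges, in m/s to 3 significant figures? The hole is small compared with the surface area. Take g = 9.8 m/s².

Take point 1 at the surface (v₁ ≈ 0) and point 2 at the hole (at atmospheric pressure). Bernoulli: P₁ + ρg h = P_atm + ½ρv₂².
With P₁ − P_atm = 341000 Pa, v₂ = √(2gh + 2ΔP/ρ) = √(2·9.8·11.0 + 2·341000/805) = 32.6 m/s.

v = 32.6 m/s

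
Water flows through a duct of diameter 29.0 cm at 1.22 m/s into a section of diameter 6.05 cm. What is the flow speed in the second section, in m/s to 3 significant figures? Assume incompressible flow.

28.0 m/s

The volume flow rate is constant, so v₂ = (A₁/A₂)v₁ = (661/28.7)·1.22 = 28.0 m/s.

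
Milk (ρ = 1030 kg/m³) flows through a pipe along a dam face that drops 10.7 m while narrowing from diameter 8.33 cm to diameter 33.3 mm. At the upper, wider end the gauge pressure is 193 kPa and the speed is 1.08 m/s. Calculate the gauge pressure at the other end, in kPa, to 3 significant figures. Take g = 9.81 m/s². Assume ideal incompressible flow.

P₂ ≈ 278 kPa

Continuity gives A₁v₁ = A₂v₂, so v₂ = (54.5 cm²)/(8.71 cm²) × 1.08 m/s = 6.76 m/s.
Energy conservation along the streamline gives P₂ = P₁ − ½ρ(v₂² − v₁²) − ρg(h₂ − h₁).
P₂ = 193000 + ½·1030·(1.08² − 6.76²) − 1030·9.81·(−10.7) = 193000 + (-22900) − (-108000) = 278000 Pa.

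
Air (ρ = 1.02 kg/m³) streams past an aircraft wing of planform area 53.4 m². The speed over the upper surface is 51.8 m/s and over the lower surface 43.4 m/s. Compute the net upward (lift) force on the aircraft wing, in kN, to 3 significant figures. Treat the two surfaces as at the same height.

The faster flow above has the lower pressure; Bernoulli (same height) gives ΔP = ½ρ(v_up² − v_low²).
ΔP = ½·1.02·(51.8² − 43.4²) = 408 Pa.
Lift = ΔP · A = 408 × 53.4 = 21800 N.

21.8 kN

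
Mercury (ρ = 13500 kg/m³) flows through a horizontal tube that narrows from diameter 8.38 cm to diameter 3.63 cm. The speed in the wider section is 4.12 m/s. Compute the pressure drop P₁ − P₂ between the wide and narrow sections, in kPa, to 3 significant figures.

3140 kPa

The volume flow rate is constant, so v₂ = (A₁/A₂)v₁ = (55.2/10.3)·4.12 = 22.0 m/s.
The pipe is horizontal, so Bernoulli reduces to P₁ + ½ρv₁² = P₂ + ½ρv₂².
P₁ − P₂ = ½·13500·(22.0² − 4.12²) = ½·13500·465 = 3140000 Pa.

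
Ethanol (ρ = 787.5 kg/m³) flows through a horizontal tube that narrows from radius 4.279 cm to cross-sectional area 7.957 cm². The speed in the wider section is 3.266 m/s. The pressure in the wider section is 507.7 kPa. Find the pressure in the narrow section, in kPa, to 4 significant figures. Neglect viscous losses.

Mass conservation (A₁v₁ = A₂v₂) gives v₂ = 3.266 × 57.52/7.957 = 23.61 m/s.
The pipe is horizontal, so Bernoulli reduces to P₁ + ½ρv₁² = P₂ + ½ρv₂².
P₂ = P₁ − ½ρ(v₂² − v₁²) = 507700 − ½·787.5·(23.61² − 3.266²) = 507700 − 215300 = 292400 Pa.

P₂ ≈ 292.4 kPa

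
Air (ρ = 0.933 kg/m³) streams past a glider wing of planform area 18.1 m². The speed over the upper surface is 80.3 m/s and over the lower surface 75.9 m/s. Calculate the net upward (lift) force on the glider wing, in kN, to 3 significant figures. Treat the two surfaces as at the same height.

With equal heights on the two surfaces, Bernoulli gives P_lower − P_upper = ½ρ(v_upper² − v_lower²).
ΔP = ½·0.933·(80.3² − 75.9²) = 321 Pa.
Lift = ΔP · A = 321 × 18.1 = 5800 N.

F ≈ 5.80 kN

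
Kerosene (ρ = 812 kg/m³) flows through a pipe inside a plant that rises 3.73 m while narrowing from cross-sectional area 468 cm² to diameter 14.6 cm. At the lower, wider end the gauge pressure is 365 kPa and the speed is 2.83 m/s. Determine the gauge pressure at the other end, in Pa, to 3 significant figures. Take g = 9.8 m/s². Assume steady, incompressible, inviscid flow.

313000 Pa

Continuity gives A₁v₁ = A₂v₂, so v₂ = (468 cm²)/(167 cm²) × 2.83 m/s = 7.91 m/s.
Bernoulli: P₁ + ½ρv₁² + ρg h₁ = P₂ + ½ρv₂² + ρg h₂, so P₂ = P₁ + ½ρ(v₁² − v₂²) − ρg(h₂ − h₁).
P₂ = 365000 + ½·812·(2.83² − 7.91²) − 812·9.8·(+3.73) = 365000 + (-22200) − (29700) = 313000 Pa.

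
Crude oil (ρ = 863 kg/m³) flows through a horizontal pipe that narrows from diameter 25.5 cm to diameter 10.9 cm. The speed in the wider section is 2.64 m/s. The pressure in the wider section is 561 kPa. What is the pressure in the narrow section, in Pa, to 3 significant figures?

The volume flow rate is constant, so v₂ = (A₁/A₂)v₁ = (511/93.3)·2.64 = 14.4 m/s.
Along the horizontal streamline, P + ½ρv² is constant.
P₂ = P₁ − ½ρ(v₂² − v₁²) = 561000 − ½·863·(14.4² − 2.64²) = 561000 − 87100 = 474000 Pa.

P₂ = 474000 Pa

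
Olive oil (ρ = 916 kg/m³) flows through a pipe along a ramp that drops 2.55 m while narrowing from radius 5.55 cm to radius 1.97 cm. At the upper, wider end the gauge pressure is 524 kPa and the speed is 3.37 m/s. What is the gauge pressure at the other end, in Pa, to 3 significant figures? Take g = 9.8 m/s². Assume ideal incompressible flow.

Mass conservation (A₁v₁ = A₂v₂) gives v₂ = 3.37 × 96.8/12.2 = 26.7 m/s.
Applying Bernoulli between the two ends and solving for P₂: P₂ = P₁ + ½ρ(v₁² − v₂²) − ρgΔh.
P₂ = 524000 + ½·916·(3.37² − 26.7²) − 916·9.8·(−2.55) = 524000 + (-322000) − (-22900) = 224000 Pa.

P₂ ≈ 224000 Pa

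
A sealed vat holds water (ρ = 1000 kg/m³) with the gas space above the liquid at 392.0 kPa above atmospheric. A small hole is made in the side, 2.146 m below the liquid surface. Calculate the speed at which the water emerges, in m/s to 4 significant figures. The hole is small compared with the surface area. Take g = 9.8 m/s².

v ≈ 28.74 m/s

Take point 1 at the surface (v₁ ≈ 0) and point 2 at the hole (at atmospheric pressure). Bernoulli: P₁ + ρg h = P_atm + ½ρv₂².
With P₁ − P_atm = 392000 Pa, v₂ = √(2gh + 2ΔP/ρ) = √(2·9.8·2.146 + 2·392000/1000) = 28.74 m/s.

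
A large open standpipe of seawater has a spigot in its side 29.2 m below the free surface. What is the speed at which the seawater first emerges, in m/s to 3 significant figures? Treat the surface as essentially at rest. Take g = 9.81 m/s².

The surface is effectively still and both ends are open, so ½v² = gh and v = √(2·9.81·29.2) = 23.9 m/s.

v = 23.9 m/s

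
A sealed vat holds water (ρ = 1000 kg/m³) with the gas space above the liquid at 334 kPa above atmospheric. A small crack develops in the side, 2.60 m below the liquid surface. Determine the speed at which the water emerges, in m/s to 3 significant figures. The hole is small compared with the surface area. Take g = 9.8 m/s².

v = 26.8 m/s

Take point 1 at the surface (v₁ ≈ 0) and point 2 at the hole (at atmospheric pressure). Bernoulli: P₁ + ρg h = P_atm + ½ρv₂².
With P₁ − P_atm = 334000 Pa, v₂ = √(2gh + 2ΔP/ρ) = √(2·9.8·2.60 + 2·334000/1000) = 26.8 m/s.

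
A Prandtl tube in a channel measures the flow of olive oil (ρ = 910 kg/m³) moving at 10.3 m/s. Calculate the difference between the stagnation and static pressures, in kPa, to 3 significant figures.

At the stagnation point the flow is brought to rest, so Bernoulli gives P_stag − P_static = ½ρv².
ΔP = ½·910·10.3² = 48300 Pa.

ΔP = 48.3 kPa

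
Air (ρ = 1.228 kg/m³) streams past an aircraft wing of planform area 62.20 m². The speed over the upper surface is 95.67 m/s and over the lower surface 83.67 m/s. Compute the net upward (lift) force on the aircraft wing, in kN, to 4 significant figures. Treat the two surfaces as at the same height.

From P + ½ρv² = const at equal height, P_low − P_up = ½ρ(v_up² − v_low²).
ΔP = ½·1.228·(95.67² − 83.67²) = 1321 Pa.
Lift = ΔP · A = 1321 × 62.20 = 82190 N.

82.19 kN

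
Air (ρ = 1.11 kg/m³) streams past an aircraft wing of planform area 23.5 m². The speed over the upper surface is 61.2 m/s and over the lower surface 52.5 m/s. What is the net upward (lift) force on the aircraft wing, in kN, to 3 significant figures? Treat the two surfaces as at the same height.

The faster flow above has the lower pressure; Bernoulli (same height) gives ΔP = ½ρ(v_up² − v_low²).
ΔP = ½·1.11·(61.2² − 52.5²) = 549 Pa.
Lift = ΔP · A = 549 × 23.5 = 12900 N.

12.9 kN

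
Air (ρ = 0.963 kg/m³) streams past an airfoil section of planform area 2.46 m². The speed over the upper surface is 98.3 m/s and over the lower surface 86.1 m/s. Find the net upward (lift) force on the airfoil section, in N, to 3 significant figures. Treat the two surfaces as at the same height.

From P + ½ρv² = const at equal height, P_low − P_up = ½ρ(v_up² − v_low²).
ΔP = ½·0.963·(98.3² − 86.1²) = 1080 Pa.
Lift = ΔP · A = 1080 × 2.46 = 2660 N.

F = 2660 N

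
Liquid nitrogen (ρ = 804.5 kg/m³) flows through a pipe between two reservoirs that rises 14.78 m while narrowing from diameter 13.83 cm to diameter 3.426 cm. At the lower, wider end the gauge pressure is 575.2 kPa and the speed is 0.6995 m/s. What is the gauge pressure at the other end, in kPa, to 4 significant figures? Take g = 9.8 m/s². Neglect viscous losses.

P₂ = 406.6 kPa

Mass conservation (A₁v₁ = A₂v₂) gives v₂ = 0.6995 × 150.2/9.219 = 11.40 m/s.
Energy conservation along the streamline gives P₂ = P₁ − ½ρ(v₂² − v₁²) − ρg(h₂ − h₁).
P₂ = 575200 + ½·804.5·(0.6995² − 11.40²) − 804.5·9.8·(+14.78) = 575200 + (-52070) − (116500) = 406600 Pa.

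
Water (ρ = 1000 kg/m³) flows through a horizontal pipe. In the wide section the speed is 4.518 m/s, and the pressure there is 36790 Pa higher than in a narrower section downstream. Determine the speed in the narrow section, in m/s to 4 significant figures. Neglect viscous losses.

Along the level pipe P + ½ρv² is conserved, hence v₂² = v₁² + 2(P₁ − P₂)/ρ.
v₂ = √(4.518² + 2·36790/1000) = √(20.41 + 73.58) = 9.695 m/s.

v₂ ≈ 9.695 m/s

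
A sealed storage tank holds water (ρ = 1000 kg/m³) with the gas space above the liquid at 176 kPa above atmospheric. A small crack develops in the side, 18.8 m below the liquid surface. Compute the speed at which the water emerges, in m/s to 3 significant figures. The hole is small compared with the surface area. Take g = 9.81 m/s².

v ≈ 26.8 m/s

Take point 1 at the surface (v₁ ≈ 0) and point 2 at the hole (at atmospheric pressure). Bernoulli: P₁ + ρg h = P_atm + ½ρv₂².
With P₁ − P_atm = 176000 Pa, v₂ = √(2gh + 2ΔP/ρ) = √(2·9.81·18.8 + 2·176000/1000) = 26.8 m/s.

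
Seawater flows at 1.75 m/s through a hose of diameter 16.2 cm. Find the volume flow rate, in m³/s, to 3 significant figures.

Q = 0.0361 m³/s

Q = A·v = 0.0206 m² × 1.75 m/s = 0.0361 m³/s.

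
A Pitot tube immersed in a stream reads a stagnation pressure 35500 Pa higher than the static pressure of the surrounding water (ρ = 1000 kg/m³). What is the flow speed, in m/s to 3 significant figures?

v = 8.43 m/s

Bernoulli between the free stream and the stagnation point: ½ρv² = P_stag − P_static.
v = √(2ΔP/ρ) = √(2·35500/1000) = 8.43 m/s.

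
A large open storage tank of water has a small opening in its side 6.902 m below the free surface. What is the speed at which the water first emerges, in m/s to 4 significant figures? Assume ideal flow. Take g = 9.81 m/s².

v ≈ 11.64 m/s

Bernoulli from surface to hole (P equal, v_surface ≈ 0): v = √(2gh) = √(2×9.81×6.902) = 11.64 m/s.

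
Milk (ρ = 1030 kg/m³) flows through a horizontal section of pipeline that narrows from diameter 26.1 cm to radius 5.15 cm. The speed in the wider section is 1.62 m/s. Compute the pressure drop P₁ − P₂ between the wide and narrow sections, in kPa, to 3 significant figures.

Continuity gives A₁v₁ = A₂v₂, so v₂ = (535 cm²)/(83.3 cm²) × 1.62 m/s = 10.4 m/s.
The pipe is horizontal, so Bernoulli reduces to P₁ + ½ρv₁² = P₂ + ½ρv₂².
P₁ − P₂ = ½·1030·(10.4² − 1.62²) = ½·1030·106 = 54400 Pa.

ΔP ≈ 54.4 kPa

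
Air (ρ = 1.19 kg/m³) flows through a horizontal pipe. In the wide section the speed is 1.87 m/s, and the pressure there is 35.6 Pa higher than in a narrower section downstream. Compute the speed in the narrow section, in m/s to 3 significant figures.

With h₁ = h₂, rearranging Bernoulli gives v₂ = √(v₁² + 2ΔP/ρ).
v₂ = √(1.87² + 2·35.6/1.19) = √(3.50 + 59.8) = 7.96 m/s.

v₂ ≈ 7.96 m/s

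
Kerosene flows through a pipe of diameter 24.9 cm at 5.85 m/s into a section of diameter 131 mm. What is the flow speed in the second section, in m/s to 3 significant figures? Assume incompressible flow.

By continuity, v₂ = v₁·A₁/A₂ = 5.85·(487/135) = 21.1 m/s.

21.1 m/s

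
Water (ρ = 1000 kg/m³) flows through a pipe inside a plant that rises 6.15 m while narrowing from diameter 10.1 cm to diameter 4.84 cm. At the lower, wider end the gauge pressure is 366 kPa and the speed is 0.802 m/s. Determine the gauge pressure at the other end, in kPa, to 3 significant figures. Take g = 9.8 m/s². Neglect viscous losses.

P₂ ≈ 300 kPa

By continuity, v₂ = v₁·A₁/A₂ = 0.802·(80.1/18.4) = 3.49 m/s.
Energy conservation along the streamline gives P₂ = P₁ − ½ρ(v₂² − v₁²) − ρg(h₂ − h₁).
P₂ = 366000 + ½·1000·(0.802² − 3.49²) − 1000·9.8·(+6.15) = 366000 + (-5780) − (60300) = 300000 Pa.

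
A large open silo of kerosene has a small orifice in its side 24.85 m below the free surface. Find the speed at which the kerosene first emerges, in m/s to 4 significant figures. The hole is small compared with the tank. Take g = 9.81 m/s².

22.08 m/s

The surface is effectively still and both ends are open, so ½v² = gh and v = √(2·9.81·24.85) = 22.08 m/s.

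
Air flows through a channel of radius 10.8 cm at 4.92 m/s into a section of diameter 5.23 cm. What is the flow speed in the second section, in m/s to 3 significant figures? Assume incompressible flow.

v₂ = 83.9 m/s

By continuity, v₂ = v₁·A₁/A₂ = 4.92·(366/21.5) = 83.9 m/s.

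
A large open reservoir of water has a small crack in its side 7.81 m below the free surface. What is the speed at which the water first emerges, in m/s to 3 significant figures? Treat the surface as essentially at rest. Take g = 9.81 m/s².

v ≈ 12.4 m/s

Bernoulli from surface to hole (P equal, v_surface ≈ 0): v = √(2gh) = √(2×9.81×7.81) = 12.4 m/s.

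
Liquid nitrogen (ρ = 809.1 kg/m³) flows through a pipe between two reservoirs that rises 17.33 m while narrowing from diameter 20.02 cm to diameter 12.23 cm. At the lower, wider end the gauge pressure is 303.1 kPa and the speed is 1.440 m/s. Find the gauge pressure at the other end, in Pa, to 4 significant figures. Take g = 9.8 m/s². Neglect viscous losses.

P₂ ≈ 160500 Pa

Continuity gives A₁v₁ = A₂v₂, so v₂ = (314.8 cm²)/(117.5 cm²) × 1.440 m/s = 3.859 m/s.
Energy conservation along the streamline gives P₂ = P₁ − ½ρ(v₂² − v₁²) − ρg(h₂ − h₁).
P₂ = 303100 + ½·809.1·(1.440² − 3.859²) − 809.1·9.8·(+17.33) = 303100 + (-5185) − (137400) = 160500 Pa.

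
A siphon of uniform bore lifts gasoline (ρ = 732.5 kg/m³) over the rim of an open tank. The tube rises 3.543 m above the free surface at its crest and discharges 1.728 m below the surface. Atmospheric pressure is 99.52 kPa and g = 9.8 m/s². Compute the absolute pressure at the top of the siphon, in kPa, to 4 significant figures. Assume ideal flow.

P_top ≈ 61.68 kPa

From the surface to the outlet (both open to atmosphere, surface at rest): v = √(2g·h_out) = √(2·9.8·1.728) = 5.820 m/s.
With constant cross-section the crest speed equals v; applying Bernoulli from the surface up to the crest, P_top = P_atm − ½ρv² − ρg·h_top.
P_top = 99520 − ½·732.5·5.820² − 732.5·9.8·3.543 = 61680 Pa.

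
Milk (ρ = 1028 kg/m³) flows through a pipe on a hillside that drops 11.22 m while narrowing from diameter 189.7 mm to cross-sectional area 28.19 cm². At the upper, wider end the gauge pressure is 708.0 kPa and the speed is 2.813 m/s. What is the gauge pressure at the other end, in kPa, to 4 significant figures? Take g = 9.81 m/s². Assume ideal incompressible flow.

P₂ ≈ 416.4 kPa

Continuity gives A₁v₁ = A₂v₂, so v₂ = (282.6 cm²)/(28.19 cm²) × 2.813 m/s = 28.20 m/s.
Energy conservation along the streamline gives P₂ = P₁ − ½ρ(v₂² − v₁²) − ρg(h₂ − h₁).
P₂ = 708000 + ½·1028·(2.813² − 28.20²) − 1028·9.81·(−11.22) = 708000 + (-404800) − (-113200) = 416400 Pa.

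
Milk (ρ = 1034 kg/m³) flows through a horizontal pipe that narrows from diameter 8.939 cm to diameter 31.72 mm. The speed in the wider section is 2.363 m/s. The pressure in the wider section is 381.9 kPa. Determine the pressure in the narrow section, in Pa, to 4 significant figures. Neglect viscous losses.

P₂ = 202700 Pa

Mass conservation (A₁v₁ = A₂v₂) gives v₂ = 2.363 × 62.76/7.902 = 18.77 m/s.
With no height change, Bernoulli's equation is P₁ + ½ρv₁² = P₂ + ½ρv₂².
P₂ = P₁ − ½ρ(v₂² − v₁²) = 381900 − ½·1034·(18.77² − 2.363²) = 381900 − 179200 = 202700 Pa.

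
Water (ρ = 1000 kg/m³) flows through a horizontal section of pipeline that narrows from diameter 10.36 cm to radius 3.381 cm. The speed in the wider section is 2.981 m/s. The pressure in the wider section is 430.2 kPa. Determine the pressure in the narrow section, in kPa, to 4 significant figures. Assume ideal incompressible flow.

P₂ = 410.2 kPa

Continuity gives A₁v₁ = A₂v₂, so v₂ = (84.30 cm²)/(35.91 cm²) × 2.981 m/s = 6.997 m/s.
Along the horizontal streamline, P + ½ρv² is constant.
P₂ = P₁ − ½ρ(v₂² − v₁²) = 430200 − ½·1000·(6.997² − 2.981²) = 430200 − 20040 = 410200 Pa.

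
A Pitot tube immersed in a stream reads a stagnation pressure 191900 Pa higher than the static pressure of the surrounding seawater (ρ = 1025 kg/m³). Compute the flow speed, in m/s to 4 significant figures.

v = 19.35 m/s

Bernoulli between the free stream and the stagnation point: ½ρv² = P_stag − P_static.
v = √(2ΔP/ρ) = √(2·191900/1025) = 19.35 m/s.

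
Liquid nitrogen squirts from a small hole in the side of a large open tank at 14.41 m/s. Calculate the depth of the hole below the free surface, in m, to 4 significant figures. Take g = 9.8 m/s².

h ≈ 10.59 m

For a small hole in a large open tank, ½v² = gh, giving h = v²/(2g).
h = 14.41²/(2·9.8) = 207.6/19.60 = 10.59 m.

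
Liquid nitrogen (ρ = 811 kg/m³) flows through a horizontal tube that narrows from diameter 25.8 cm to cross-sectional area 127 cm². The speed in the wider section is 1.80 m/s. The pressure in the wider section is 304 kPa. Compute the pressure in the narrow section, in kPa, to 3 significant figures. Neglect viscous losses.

By continuity, v₂ = v₁·A₁/A₂ = 1.80·(523/127) = 7.41 m/s.
The pipe is horizontal, so Bernoulli reduces to P₁ + ½ρv₁² = P₂ + ½ρv₂².
P₂ = P₁ − ½ρ(v₂² − v₁²) = 304000 − ½·811·(7.41² − 1.80²) = 304000 − 20900 = 283000 Pa.

P₂ = 283 kPa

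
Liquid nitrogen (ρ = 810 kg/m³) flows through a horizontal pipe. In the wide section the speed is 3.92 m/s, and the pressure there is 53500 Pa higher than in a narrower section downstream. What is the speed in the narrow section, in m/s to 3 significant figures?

Along the level pipe P + ½ρv² is conserved, hence v₂² = v₁² + 2(P₁ − P₂)/ρ.
v₂ = √(3.92² + 2·53500/810) = √(15.4 + 132) = 12.1 m/s.

v₂ ≈ 12.1 m/s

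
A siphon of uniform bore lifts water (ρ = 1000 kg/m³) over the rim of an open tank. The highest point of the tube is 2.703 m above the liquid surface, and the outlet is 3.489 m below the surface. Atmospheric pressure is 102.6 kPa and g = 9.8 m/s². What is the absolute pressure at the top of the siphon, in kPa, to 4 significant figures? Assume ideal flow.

From the surface to the outlet (both open to atmosphere, surface at rest): v = √(2g·h_out) = √(2·9.8·3.489) = 8.269 m/s.
The bore is uniform, so the speed at the crest is the same v. Bernoulli surface→crest: P_atm = P_top + ½ρv² + ρg·h_top.
P_top = 102600 − ½·1000·8.269² − 1000·9.8·2.703 = 41920 Pa.

P_top ≈ 41.92 kPa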